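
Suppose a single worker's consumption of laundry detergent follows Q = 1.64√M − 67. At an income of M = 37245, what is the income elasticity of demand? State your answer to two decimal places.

0.63

At M = 37245: Q = 249.503.
dQ/dM = 1.64/(2√M) = 0.00424893 at this income.
η = (dQ/dM)·(M/Q) = 0.00424893 × (37245/249.503) = 0.63.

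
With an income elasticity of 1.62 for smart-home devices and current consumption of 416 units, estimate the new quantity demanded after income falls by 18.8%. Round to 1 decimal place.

289.3

%ΔQ ≈ η × %ΔI = 1.62 × (-18.8%) = -30.456%.
New Q ≈ 416 × (1 − 0.30456) = 289.3.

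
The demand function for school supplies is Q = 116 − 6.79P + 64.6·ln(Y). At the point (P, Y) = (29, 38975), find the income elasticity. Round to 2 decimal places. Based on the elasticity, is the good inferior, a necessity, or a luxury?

At P = 29, Y = 38975: Q = 601.956.
Holding P constant, ∂Q/∂Y = 64.6/Y = 0.00165747.
η_Y = (∂Q/∂Y)·(Y/Q) = 0.00165747 × (38975/601.956) = 0.11.
Since 0 < η < 1, this is a necessity.

0.11 (necessity)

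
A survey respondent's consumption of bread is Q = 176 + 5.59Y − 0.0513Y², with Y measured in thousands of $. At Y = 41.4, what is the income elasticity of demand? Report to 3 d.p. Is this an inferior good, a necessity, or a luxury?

0.174 (necessity)

At Y = 41.4: Q = 319.4999.
dQ/dY = 5.59 − 0.1026Y = 1.34236.
η = (dQ/dY)·(Y/Q) = 1.34236 × (41.4/319.4999) = 0.174.
0 < η < 1 ⇒ necessity.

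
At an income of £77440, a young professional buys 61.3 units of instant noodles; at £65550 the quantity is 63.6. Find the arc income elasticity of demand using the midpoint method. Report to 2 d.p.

ΔQ = 63.6 − 61.3 = 2.3; midpoint Q̄ = (61.3 + 63.6)/2 = 62.45.
ΔI = 65550 − 77440 = -11890; midpoint Ī = (77440 + 65550)/2 = 71495.
η = (ΔQ/Q̄) ÷ (ΔI/Ī) = (2.3/62.45) ÷ (-11890/71495) = -0.22.

-0.22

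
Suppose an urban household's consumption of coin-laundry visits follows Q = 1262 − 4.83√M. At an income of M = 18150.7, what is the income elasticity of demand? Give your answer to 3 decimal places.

-0.532

At M = 18150.7: Q = 611.281.
dQ/dM = -4.83/(2√M) = -0.0179255 at this income.
η = (dQ/dM)·(M/Q) = -0.0179255 × (18150.7/611.281) = -0.532.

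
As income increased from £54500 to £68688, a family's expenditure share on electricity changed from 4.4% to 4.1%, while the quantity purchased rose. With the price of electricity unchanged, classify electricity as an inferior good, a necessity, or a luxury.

necessity

Quantity rises but the budget share falls as income rises, so 0 < η < 1.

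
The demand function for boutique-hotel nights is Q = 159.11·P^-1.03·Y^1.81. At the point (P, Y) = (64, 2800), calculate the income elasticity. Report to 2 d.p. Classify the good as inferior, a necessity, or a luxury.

For a multiplicative demand Q = A·P^α·Y^β, the income elasticity is β everywhere.
Here β = 1.81, so η = 1.81.
Since η > 1, this is a luxury.

1.81 (luxury)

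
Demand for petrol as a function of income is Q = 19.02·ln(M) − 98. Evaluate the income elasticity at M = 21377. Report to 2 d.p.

0.21

At M = 21377: Q = 91.631.
dQ/dM = 19.02/M = 0.000889741 at this income.
η = (dQ/dM)·(M/Q) = 0.000889741 × (21377/91.631) = 0.21.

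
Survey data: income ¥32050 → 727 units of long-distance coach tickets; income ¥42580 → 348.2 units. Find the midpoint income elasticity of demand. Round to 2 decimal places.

ΔQ = 348.2 − 727 = -378.8; midpoint Q̄ = (727 + 348.2)/2 = 537.6.
ΔI = 42580 − 32050 = 10530; midpoint Ī = (32050 + 42580)/2 = 37315.
η = (ΔQ/Q̄) ÷ (ΔI/Ī) = (-378.8/537.6) ÷ (10530/37315) = -2.50.

-2.50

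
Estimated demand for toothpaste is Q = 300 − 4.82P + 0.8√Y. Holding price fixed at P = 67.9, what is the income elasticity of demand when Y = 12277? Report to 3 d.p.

0.722

At P = 67.9, Y = 12277: Q = 61.363.
Holding P constant, ∂Q/∂Y = 0.8/(2√Y) = 0.00361006.
η_Y = (∂Q/∂Y)·(Y/Q) = 0.00361006 × (12277/61.363) = 0.722.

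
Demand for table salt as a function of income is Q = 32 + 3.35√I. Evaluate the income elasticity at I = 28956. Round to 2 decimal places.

At I = 28956: Q = 602.051.
dQ/dI = 3.35/(2√I) = 0.00984341 at this income.
η = (dQ/dI)·(I/Q) = 0.00984341 × (28956/602.051) = 0.47.

0.47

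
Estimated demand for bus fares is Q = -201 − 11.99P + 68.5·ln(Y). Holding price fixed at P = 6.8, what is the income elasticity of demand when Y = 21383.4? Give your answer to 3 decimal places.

0.171

At P = 6.8, Y = 21383.4: Q = 400.438.
Holding P constant, ∂Q/∂Y = 68.5/Y = 0.00320342.
η_Y = (∂Q/∂Y)·(Y/Q) = 0.00320342 × (21383.4/400.438) = 0.171.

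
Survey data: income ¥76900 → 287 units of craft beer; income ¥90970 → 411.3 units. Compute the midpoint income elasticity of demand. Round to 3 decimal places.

ΔQ = 411.3 − 287 = 124.3; midpoint Q̄ = (287 + 411.3)/2 = 349.15.
ΔI = 90970 − 76900 = 14070; midpoint Ī = (76900 + 90970)/2 = 83935.
η = (ΔQ/Q̄) ÷ (ΔI/Ī) = (124.3/349.15) ÷ (14070/83935) = 2.124.

2.124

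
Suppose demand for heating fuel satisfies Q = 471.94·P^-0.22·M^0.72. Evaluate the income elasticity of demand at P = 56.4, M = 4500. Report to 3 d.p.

For a multiplicative demand Q = A·P^α·M^β, the income elasticity is β everywhere.
Here β = 0.72, so η = 0.720.

0.720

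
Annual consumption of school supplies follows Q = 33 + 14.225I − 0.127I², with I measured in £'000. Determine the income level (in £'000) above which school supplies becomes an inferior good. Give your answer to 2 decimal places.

dQ/dI = 14.225 − 0.254I.
The good is inferior where dQ/dI < 0. Setting dQ/dI = 0 gives I = 14.225 / 0.254 = 56.00.

56.00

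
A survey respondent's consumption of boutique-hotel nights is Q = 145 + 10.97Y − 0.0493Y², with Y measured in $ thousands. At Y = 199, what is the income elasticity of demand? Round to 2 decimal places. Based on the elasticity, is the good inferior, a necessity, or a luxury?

At Y = 199: Q = 375.7007.
dQ/dY = 10.97 − 0.0986Y = -8.65140.
η = (dQ/dY)·(Y/Q) = -8.65140 × (199/375.7007) = -4.58.
η < 0 ⇒ inferior good.

-4.58 (inferior good)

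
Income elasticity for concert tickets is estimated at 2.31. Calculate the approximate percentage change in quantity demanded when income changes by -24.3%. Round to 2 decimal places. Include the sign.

%ΔQ ≈ η × %ΔI = 2.31 × (-24.3%) = -56.13%.

-56.13%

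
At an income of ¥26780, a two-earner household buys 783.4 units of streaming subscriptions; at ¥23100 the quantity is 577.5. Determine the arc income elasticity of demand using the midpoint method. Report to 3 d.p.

ΔQ = 577.5 − 783.4 = -205.9; midpoint Q̄ = (783.4 + 577.5)/2 = 680.45.
ΔI = 23100 − 26780 = -3680; midpoint Ī = (26780 + 23100)/2 = 24940.
η = (ΔQ/Q̄) ÷ (ΔI/Ī) = (-205.9/680.45) ÷ (-3680/24940) = 2.051.

2.051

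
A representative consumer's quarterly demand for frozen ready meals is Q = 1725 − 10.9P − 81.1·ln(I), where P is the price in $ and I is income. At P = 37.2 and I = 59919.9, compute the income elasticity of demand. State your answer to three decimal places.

-0.190

At P = 37.2, I = 59919.9: Q = 427.358.
Holding P constant, ∂Q/∂I = -81.1/I = -0.00135347.
η_I = (∂Q/∂I)·(I/Q) = -0.00135347 × (59919.9/427.358) = -0.190.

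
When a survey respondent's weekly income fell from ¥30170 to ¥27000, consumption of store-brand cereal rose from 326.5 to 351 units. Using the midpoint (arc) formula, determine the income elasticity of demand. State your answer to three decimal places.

-0.652

ΔQ = 351 − 326.5 = 24.5; midpoint Q̄ = (326.5 + 351)/2 = 338.75.
ΔI = 27000 − 30170 = -3170; midpoint Ī = (30170 + 27000)/2 = 28585.
η = (ΔQ/Q̄) ÷ (ΔI/Ī) = (24.5/338.75) ÷ (-3170/28585) = -0.652.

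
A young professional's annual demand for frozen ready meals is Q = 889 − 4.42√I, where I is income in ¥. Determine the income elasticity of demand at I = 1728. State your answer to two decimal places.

-0.13

At I = 1728: Q = 705.264.
dQ/dI = -4.42/(2√I) = -0.0531643 at this income.
η = (dQ/dI)·(I/Q) = -0.0531643 × (1728/705.264) = -0.13.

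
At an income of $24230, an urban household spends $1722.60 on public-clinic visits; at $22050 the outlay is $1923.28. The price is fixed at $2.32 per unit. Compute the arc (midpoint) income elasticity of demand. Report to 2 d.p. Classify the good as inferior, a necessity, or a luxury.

-1.17 (inferior good)

With a constant price, Q₁ = 1722.60/2.32 = 742.500 and Q₂ = 1923.28/2.32 = 829.000 (equivalently, work directly with expenditure since P cancels).
Midpoint %ΔQ = (1923.28 − 1722.60)/1822.94 = 0.11009; midpoint %ΔI = (22050 − 24230)/23140 = -0.09421.
η = 0.11009 / -0.09421 = -1.17.
η < 0 ⇒ inferior good.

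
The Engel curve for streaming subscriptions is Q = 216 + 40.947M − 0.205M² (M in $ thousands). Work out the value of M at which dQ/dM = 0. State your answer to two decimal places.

99.87

dQ/dM = 40.947 − 0.41M.
The good is inferior where dQ/dM < 0. Setting dQ/dM = 0 gives M = 40.947 / 0.41 = 99.87.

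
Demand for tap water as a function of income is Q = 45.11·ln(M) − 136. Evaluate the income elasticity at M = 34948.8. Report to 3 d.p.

At M = 34948.8: Q = 335.925.
dQ/dM = 45.11/M = 0.00129075 at this income.
η = (dQ/dM)·(M/Q) = 0.00129075 × (34948.8/335.925) = 0.134.

0.134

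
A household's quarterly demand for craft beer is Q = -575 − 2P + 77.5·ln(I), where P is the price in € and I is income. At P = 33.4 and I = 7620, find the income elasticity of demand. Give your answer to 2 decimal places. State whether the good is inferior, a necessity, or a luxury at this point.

At P = 33.4, I = 7620: Q = 50.936.
Holding P constant, ∂Q/∂I = 77.5/I = 0.0101706.
η_I = (∂Q/∂I)·(I/Q) = 0.0101706 × (7620/50.936) = 1.52.
Since η > 1, this is a luxury.

1.52 (luxury)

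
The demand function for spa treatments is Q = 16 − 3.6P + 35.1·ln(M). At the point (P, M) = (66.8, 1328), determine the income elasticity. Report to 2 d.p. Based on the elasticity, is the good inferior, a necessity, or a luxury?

At P = 66.8, M = 1328: Q = 27.939.
Holding P constant, ∂Q/∂M = 35.1/M = 0.0264307.
η_M = (∂Q/∂M)·(M/Q) = 0.0264307 × (1328/27.939) = 1.26.
Since η > 1, this is a luxury.

1.26 (luxury)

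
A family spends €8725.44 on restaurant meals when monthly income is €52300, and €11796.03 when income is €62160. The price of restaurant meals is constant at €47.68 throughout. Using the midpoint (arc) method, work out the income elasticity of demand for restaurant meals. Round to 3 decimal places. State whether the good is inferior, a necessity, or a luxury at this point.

1.737 (luxury)

With a constant price, Q₁ = 8725.44/47.68 = 183.000 and Q₂ = 11796.03/47.68 = 247.400 (equivalently, work directly with expenditure since P cancels).
Midpoint %ΔQ = (11796.03 − 8725.44)/10260.74 = 0.29926; midpoint %ΔI = (62160 − 52300)/57230 = 0.17229.
η = 0.29926 / 0.17229 = 1.737.
η > 1 ⇒ luxury.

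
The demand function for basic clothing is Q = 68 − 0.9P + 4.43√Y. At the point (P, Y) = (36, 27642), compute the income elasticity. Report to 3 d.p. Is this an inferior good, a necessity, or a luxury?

0.477 (necessity)

At P = 36, Y = 27642: Q = 772.127.
Holding P constant, ∂Q/∂Y = 4.43/(2√Y) = 0.0133226.
η_Y = (∂Q/∂Y)·(Y/Q) = 0.0133226 × (27642/772.127) = 0.477.
Since 0 < η < 1, this is a necessity.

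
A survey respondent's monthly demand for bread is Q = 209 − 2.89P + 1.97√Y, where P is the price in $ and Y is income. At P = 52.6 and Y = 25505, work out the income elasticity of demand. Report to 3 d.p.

0.423

At P = 52.6, Y = 25505: Q = 371.601.
Holding P constant, ∂Q/∂Y = 1.97/(2√Y) = 0.0061677.
η_Y = (∂Q/∂Y)·(Y/Q) = 0.0061677 × (25505/371.601) = 0.423.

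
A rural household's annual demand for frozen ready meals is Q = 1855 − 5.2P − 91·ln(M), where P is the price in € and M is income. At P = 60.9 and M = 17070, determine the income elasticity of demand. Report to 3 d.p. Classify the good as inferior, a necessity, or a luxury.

-0.140 (inferior good)

At P = 60.9, M = 17070: Q = 651.518.
Holding P constant, ∂Q/∂M = -91/M = -0.00533099.
η_M = (∂Q/∂M)·(M/Q) = -0.00533099 × (17070/651.518) = -0.140.
Since η < 0, this is an inferior good.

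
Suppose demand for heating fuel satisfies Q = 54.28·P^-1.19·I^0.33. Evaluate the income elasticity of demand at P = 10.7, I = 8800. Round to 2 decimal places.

For a multiplicative demand Q = A·P^α·I^β, the income elasticity is β everywhere.
Here β = 0.33, so η = 0.33.

0.33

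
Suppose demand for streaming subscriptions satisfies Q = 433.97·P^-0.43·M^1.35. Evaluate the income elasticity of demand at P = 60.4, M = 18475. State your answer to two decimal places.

1.35

For a multiplicative demand Q = A·P^α·M^β, the income elasticity is β everywhere.
Here β = 1.35, so η = 1.35.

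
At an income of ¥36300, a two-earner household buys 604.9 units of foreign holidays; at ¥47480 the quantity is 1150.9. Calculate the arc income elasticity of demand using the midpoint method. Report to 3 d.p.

2.330

ΔQ = 1150.9 − 604.9 = 546; midpoint Q̄ = (604.9 + 1150.9)/2 = 877.9.
ΔI = 47480 − 36300 = 11180; midpoint Ī = (36300 + 47480)/2 = 41890.
η = (ΔQ/Q̄) ÷ (ΔI/Ī) = (546/877.9) ÷ (11180/41890) = 2.330.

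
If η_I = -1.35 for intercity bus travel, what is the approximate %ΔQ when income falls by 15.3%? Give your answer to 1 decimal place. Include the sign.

20.7%

%ΔQ ≈ η × %ΔI = -1.35 × (-15.3%) = 20.7%.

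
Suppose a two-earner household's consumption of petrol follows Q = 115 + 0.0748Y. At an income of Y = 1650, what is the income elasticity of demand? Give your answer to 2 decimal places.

At Y = 1650: Q = 238.420.
dQ/dY = 0.0748.
η = (dQ/dY)·(Y/Q) = 0.0748 × (1650/238.420) = 0.52.

0.52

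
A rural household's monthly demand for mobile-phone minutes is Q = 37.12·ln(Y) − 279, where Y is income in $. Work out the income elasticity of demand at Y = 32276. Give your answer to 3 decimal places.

At Y = 32276: Q = 106.383.
dQ/dY = 37.12/Y = 0.00115008 at this income.
η = (dQ/dY)·(Y/Q) = 0.00115008 × (32276/106.383) = 0.349.

0.349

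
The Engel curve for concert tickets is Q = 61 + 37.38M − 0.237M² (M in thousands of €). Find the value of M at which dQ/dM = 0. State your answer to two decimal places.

dQ/dM = 37.38 − 0.474M.
The good is inferior where dQ/dM < 0. Setting dQ/dM = 0 gives M = 37.38 / 0.474 = 78.86.

78.86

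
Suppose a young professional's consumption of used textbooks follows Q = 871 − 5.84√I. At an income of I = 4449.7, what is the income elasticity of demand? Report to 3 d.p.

At I = 4449.7: Q = 481.437.
dQ/dI = -5.84/(2√I) = -0.0437741 at this income.
η = (dQ/dI)·(I/Q) = -0.0437741 × (4449.7/481.437) = -0.405.

-0.405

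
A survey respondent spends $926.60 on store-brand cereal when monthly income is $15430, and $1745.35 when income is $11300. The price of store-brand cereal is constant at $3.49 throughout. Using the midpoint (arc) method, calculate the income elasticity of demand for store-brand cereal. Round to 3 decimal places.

With a constant price, Q₁ = 926.60/3.49 = 265.501 and Q₂ = 1745.35/3.49 = 500.100 (equivalently, work directly with expenditure since P cancels).
Midpoint %ΔQ = (1745.35 − 926.60)/1335.98 = 0.61285; midpoint %ΔI = (11300 − 15430)/13365 = -0.30902.
η = 0.61285 / -0.30902 = -1.983.

-1.983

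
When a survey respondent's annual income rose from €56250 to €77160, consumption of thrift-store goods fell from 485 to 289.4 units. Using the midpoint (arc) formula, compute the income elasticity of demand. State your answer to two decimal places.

-1.61

ΔQ = 289.4 − 485 = -195.6; midpoint Q̄ = (485 + 289.4)/2 = 387.2.
ΔI = 77160 − 56250 = 20910; midpoint Ī = (56250 + 77160)/2 = 66705.
η = (ΔQ/Q̄) ÷ (ΔI/Ī) = (-195.6/387.2) ÷ (20910/66705) = -1.61.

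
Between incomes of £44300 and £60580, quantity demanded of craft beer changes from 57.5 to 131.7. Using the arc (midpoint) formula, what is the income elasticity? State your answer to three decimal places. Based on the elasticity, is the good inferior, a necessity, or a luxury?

2.527 (luxury)

ΔQ = 131.7 − 57.5 = 74.2; midpoint Q̄ = (57.5 + 131.7)/2 = 94.6.
ΔI = 60580 − 44300 = 16280; midpoint Ī = (44300 + 60580)/2 = 52440.
η = (ΔQ/Q̄) ÷ (ΔI/Ī) = (74.2/94.6) ÷ (16280/52440) = 2.527.
η > 1 ⇒ luxury.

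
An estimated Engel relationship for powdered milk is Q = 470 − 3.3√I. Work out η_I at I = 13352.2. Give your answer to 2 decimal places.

At I = 13352.2: Q = 88.679.
dQ/dI = -3.3/(2√I) = -0.0142793 at this income.
η = (dQ/dI)·(I/Q) = -0.0142793 × (13352.2/88.679) = -2.15.

-2.15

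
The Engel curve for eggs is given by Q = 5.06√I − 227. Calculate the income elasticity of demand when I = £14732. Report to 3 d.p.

At I = 14732: Q = 387.160.
dQ/dI = 5.06/(2√I) = 0.0208444 at this income.
η = (dQ/dI)·(I/Q) = 0.0208444 × (14732/387.160) = 0.793.

0.793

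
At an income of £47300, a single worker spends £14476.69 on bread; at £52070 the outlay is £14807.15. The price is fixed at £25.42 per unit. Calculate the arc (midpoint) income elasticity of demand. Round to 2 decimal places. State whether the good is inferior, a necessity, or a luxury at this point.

0.24 (necessity)

With a constant price, Q₁ = 14476.69/25.42 = 569.500 and Q₂ = 14807.15/25.42 = 582.500 (equivalently, work directly with expenditure since P cancels).
Midpoint %ΔQ = (14807.15 − 14476.69)/14641.92 = 0.02257; midpoint %ΔI = (52070 − 47300)/49685 = 0.09600.
η = 0.02257 / 0.09600 = 0.24.
0 < η < 1 ⇒ necessity.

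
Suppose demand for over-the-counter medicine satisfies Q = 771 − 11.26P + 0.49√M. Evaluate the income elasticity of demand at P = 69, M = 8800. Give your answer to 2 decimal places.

At P = 69, M = 8800: Q = 40.026.
Holding P constant, ∂Q/∂M = 0.49/(2√M) = 0.00261171.
η_M = (∂Q/∂M)·(M/Q) = 0.00261171 × (8800/40.026) = 0.57.

0.57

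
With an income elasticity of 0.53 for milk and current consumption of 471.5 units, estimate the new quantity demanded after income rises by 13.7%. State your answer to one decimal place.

505.7

%ΔQ ≈ η × %ΔI = 0.53 × 13.7% = 7.261%.
New Q ≈ 471.5 × (1 + 0.07261) = 505.7.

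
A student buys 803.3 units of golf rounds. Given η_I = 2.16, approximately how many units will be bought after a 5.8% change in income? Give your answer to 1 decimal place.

%ΔQ ≈ η × %ΔI = 2.16 × 5.8% = 12.528%.
New Q ≈ 803.3 × (1 + 0.12528) = 903.9.

903.9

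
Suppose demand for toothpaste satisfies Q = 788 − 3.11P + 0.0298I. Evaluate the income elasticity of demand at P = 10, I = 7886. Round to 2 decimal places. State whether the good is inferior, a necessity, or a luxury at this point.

0.24 (necessity)

At P = 10, I = 7886: Q = 991.903.
Holding P constant, ∂Q/∂I = 0.0298.
η_I = (∂Q/∂I)·(I/Q) = 0.0298 × (7886/991.903) = 0.24.
Since 0 < η < 1, this is a necessity.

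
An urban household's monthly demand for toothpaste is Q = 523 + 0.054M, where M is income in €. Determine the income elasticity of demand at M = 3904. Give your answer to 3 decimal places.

0.287

At M = 3904: Q = 733.816.
dQ/dM = 0.054.
η = (dQ/dM)·(M/Q) = 0.054 × (3904/733.816) = 0.287.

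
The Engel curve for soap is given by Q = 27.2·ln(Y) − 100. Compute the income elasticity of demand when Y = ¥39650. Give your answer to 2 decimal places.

0.14

At Y = 39650: Q = 187.989.
dQ/dY = 27.2/Y = 0.000686003 at this income.
η = (dQ/dY)·(Y/Q) = 0.000686003 × (39650/187.989) = 0.14.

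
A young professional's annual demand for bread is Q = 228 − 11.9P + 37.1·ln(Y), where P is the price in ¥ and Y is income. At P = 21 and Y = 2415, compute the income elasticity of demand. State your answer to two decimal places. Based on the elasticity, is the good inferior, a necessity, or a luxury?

0.14 (necessity)

At P = 21, Y = 2415: Q = 267.089.
Holding P constant, ∂Q/∂Y = 37.1/Y = 0.0153623.
η_Y = (∂Q/∂Y)·(Y/Q) = 0.0153623 × (2415/267.089) = 0.14.
Since 0 < η < 1, this is a necessity.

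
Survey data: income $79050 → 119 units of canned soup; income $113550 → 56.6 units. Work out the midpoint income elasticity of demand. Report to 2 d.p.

ΔQ = 56.6 − 119 = -62.4; midpoint Q̄ = (119 + 56.6)/2 = 87.8.
ΔI = 113550 − 79050 = 34500; midpoint Ī = (79050 + 113550)/2 = 96300.
η = (ΔQ/Q̄) ÷ (ΔI/Ī) = (-62.4/87.8) ÷ (34500/96300) = -1.98.

-1.98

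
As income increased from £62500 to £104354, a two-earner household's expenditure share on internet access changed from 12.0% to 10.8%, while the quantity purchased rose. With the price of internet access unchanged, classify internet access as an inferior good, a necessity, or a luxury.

necessity

Quantity rises but the budget share falls as income rises, so 0 < η < 1.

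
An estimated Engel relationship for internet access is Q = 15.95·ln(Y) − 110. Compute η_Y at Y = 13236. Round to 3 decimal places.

At Y = 13236: Q = 41.377.
dQ/dY = 15.95/Y = 0.00120505 at this income.
η = (dQ/dY)·(Y/Q) = 0.00120505 × (13236/41.377) = 0.385.

0.385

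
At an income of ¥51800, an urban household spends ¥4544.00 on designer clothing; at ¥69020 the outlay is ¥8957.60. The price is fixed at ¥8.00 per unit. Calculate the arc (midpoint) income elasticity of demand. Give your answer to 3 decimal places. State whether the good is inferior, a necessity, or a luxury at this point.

With a constant price, Q₁ = 4544.00/8.00 = 568.000 and Q₂ = 8957.60/8.00 = 1119.700 (equivalently, work directly with expenditure since P cancels).
Midpoint %ΔQ = (8957.60 − 4544.00)/6750.80 = 0.65379; midpoint %ΔI = (69020 − 51800)/60410 = 0.28505.
η = 0.65379 / 0.28505 = 2.294.
η > 1 ⇒ luxury.

2.294 (luxury)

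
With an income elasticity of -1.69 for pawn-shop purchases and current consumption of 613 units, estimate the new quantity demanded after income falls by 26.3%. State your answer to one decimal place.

%ΔQ ≈ η × %ΔI = -1.69 × (-26.3%) = 44.447%.
New Q ≈ 613 × (1 + 0.44447) = 885.5.

885.5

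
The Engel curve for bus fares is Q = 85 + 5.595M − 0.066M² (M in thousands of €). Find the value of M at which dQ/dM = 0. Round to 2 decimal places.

dQ/dM = 5.595 − 0.132M.
The good is inferior where dQ/dM < 0. Setting dQ/dM = 0 gives M = 5.595 / 0.132 = 42.39.

42.39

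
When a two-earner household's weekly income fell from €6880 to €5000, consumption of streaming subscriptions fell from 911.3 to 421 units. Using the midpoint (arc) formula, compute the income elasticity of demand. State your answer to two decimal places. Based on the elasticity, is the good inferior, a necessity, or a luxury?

2.33 (luxury)

ΔQ = 421 − 911.3 = -490.3; midpoint Q̄ = (911.3 + 421)/2 = 666.15.
ΔI = 5000 − 6880 = -1880; midpoint Ī = (6880 + 5000)/2 = 5940.
η = (ΔQ/Q̄) ÷ (ΔI/Ī) = (-490.3/666.15) ÷ (-1880/5940) = 2.33.
η > 1 ⇒ luxury.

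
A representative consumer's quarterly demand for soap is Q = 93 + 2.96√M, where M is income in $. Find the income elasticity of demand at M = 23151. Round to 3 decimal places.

0.414

At M = 23151: Q = 543.377.
dQ/dM = 2.96/(2√M) = 0.00972695 at this income.
η = (dQ/dM)·(M/Q) = 0.00972695 × (23151/543.377) = 0.414.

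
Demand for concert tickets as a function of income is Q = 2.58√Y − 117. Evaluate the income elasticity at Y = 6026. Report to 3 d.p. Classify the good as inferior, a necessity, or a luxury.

1.202 (luxury)

At Y = 6026: Q = 83.278.
dQ/dY = 2.58/(2√Y) = 0.0166179 at this income.
η = (dQ/dY)·(Y/Q) = 0.0166179 × (6026/83.278) = 1.202.
Since η > 1, the good is a luxury.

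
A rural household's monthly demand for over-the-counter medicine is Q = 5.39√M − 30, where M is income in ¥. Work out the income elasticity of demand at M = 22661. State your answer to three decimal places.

0.519

At M = 22661: Q = 781.387.
dQ/dM = 5.39/(2√M) = 0.0179027 at this income.
η = (dQ/dM)·(M/Q) = 0.0179027 × (22661/781.387) = 0.519.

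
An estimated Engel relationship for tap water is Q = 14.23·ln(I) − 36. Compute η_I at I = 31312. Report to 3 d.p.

0.128

At I = 31312: Q = 111.305.
dQ/dI = 14.23/I = 0.000454458 at this income.
η = (dQ/dI)·(I/Q) = 0.000454458 × (31312/111.305) = 0.128.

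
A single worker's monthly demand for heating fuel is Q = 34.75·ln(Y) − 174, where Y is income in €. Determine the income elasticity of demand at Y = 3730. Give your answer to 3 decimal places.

At Y = 3730: Q = 111.790.
dQ/dY = 34.75/Y = 0.00931635 at this income.
η = (dQ/dY)·(Y/Q) = 0.00931635 × (3730/111.790) = 0.311.

0.311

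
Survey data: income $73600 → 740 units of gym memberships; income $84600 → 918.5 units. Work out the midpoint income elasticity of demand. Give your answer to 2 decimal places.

ΔQ = 918.5 − 740 = 178.5; midpoint Q̄ = (740 + 918.5)/2 = 829.25.
ΔI = 84600 − 73600 = 11000; midpoint Ī = (73600 + 84600)/2 = 79100.
η = (ΔQ/Q̄) ÷ (ΔI/Ī) = (178.5/829.25) ÷ (11000/79100) = 1.55.

1.55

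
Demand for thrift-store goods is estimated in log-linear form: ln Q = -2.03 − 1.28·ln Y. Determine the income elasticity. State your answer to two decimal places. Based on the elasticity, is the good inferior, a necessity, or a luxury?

In a log-linear demand, the coefficient on ln Y is the income elasticity.
So η = -1.28.
η < 0 ⇒ inferior good.

-1.28 (inferior good)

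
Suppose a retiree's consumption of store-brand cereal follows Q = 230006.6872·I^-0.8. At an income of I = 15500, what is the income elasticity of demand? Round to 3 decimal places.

-0.800

For Q = A·I^β the income elasticity is constant and equal to β.
Here β = -0.8, so η = -0.800.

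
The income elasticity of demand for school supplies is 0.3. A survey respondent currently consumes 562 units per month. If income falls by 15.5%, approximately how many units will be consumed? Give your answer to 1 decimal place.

535.9

%ΔQ ≈ η × %ΔI = 0.3 × (-15.5%) = -4.65%.
New Q ≈ 562 × (1 − 0.0465) = 535.9.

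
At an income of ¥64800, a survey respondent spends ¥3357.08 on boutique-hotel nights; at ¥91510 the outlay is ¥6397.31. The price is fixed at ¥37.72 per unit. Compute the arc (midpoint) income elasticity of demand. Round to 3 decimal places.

1.824

With a constant price, Q₁ = 3357.08/37.72 = 89.000 and Q₂ = 6397.31/37.72 = 169.600 (equivalently, work directly with expenditure since P cancels).
Midpoint %ΔQ = (6397.31 − 3357.08)/4877.20 = 0.62336; midpoint %ΔI = (91510 − 64800)/78155 = 0.34176.
η = 0.62336 / 0.34176 = 1.824.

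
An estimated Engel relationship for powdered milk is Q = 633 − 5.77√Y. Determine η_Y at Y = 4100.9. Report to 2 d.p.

-0.70

At Y = 4100.9: Q = 263.499.
dQ/dY = -5.77/(2√Y) = -0.0450512 at this income.
η = (dQ/dY)·(Y/Q) = -0.0450512 × (4100.9/263.499) = -0.70.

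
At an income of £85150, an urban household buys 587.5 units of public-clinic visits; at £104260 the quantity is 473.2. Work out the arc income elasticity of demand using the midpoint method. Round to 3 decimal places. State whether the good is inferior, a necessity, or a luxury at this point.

-1.068 (inferior good)

ΔQ = 473.2 − 587.5 = -114.3; midpoint Q̄ = (587.5 + 473.2)/2 = 530.35.
ΔI = 104260 − 85150 = 19110; midpoint Ī = (85150 + 104260)/2 = 94705.
η = (ΔQ/Q̄) ÷ (ΔI/Ī) = (-114.3/530.35) ÷ (19110/94705) = -1.068.
η < 0 ⇒ inferior good.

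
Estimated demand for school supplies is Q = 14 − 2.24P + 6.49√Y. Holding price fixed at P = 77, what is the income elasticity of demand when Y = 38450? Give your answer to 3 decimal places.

At P = 77, Y = 38450: Q = 1114.123.
Holding P constant, ∂Q/∂Y = 6.49/(2√Y) = 0.0165488.
η_Y = (∂Q/∂Y)·(Y/Q) = 0.0165488 × (38450/1114.123) = 0.571.

0.571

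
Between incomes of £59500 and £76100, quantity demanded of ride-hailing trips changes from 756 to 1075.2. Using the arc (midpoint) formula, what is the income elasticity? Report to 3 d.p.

ΔQ = 1075.2 − 756 = 319.2; midpoint Q̄ = (756 + 1075.2)/2 = 915.6.
ΔI = 76100 − 59500 = 16600; midpoint Ī = (59500 + 76100)/2 = 67800.
η = (ΔQ/Q̄) ÷ (ΔI/Ī) = (319.2/915.6) ÷ (16600/67800) = 1.424.

1.424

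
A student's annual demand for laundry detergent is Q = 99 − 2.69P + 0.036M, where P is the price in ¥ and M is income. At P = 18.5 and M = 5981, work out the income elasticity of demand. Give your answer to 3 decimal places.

At P = 18.5, M = 5981: Q = 264.551.
Holding P constant, ∂Q/∂M = 0.036.
η_M = (∂Q/∂M)·(M/Q) = 0.036 × (5981/264.551) = 0.814.

0.814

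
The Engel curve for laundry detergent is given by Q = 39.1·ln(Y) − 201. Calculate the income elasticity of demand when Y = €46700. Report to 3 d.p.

At Y = 46700: Q = 219.384.
dQ/dY = 39.1/Y = 0.000837259 at this income.
η = (dQ/dY)·(Y/Q) = 0.000837259 × (46700/219.384) = 0.178.

0.178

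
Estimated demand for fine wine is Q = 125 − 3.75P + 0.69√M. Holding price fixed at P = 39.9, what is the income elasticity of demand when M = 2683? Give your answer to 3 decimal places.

1.608

At P = 39.9, M = 2683: Q = 11.115.
Holding P constant, ∂Q/∂M = 0.69/(2√M) = 0.00666053.
η_M = (∂Q/∂M)·(M/Q) = 0.00666053 × (2683/11.115) = 1.608.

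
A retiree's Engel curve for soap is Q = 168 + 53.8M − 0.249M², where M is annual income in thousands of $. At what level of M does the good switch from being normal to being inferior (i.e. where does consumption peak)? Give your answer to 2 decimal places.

dQ/dM = 53.8 − 0.498M.
The good is inferior where dQ/dM < 0. Setting dQ/dM = 0 gives M = 53.8 / 0.498 = 108.03.

108.03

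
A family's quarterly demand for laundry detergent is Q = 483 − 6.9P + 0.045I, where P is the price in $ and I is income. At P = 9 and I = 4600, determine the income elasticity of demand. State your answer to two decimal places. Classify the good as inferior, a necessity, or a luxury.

0.33 (necessity)

At P = 9, I = 4600: Q = 627.900.
Holding P constant, ∂Q/∂I = 0.045.
η_I = (∂Q/∂I)·(I/Q) = 0.045 × (4600/627.900) = 0.33.
Since 0 < η < 1, this is a necessity.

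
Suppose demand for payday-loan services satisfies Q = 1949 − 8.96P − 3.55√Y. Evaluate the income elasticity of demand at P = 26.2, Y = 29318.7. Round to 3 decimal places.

-0.275

At P = 26.2, Y = 29318.7: Q = 1106.392.
Holding P constant, ∂Q/∂Y = -3.55/(2√Y) = -0.0103664.
η_Y = (∂Q/∂Y)·(Y/Q) = -0.0103664 × (29318.7/1106.392) = -0.275.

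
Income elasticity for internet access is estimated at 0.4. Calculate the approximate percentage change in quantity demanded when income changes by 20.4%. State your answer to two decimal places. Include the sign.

%ΔQ ≈ η × %ΔI = 0.4 × 20.4% = 8.16%.

8.16%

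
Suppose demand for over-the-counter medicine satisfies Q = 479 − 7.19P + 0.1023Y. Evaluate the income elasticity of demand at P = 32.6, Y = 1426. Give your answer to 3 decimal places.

At P = 32.6, Y = 1426: Q = 390.486.
Holding P constant, ∂Q/∂Y = 0.1023.
η_Y = (∂Q/∂Y)·(Y/Q) = 0.1023 × (1426/390.486) = 0.374.

0.374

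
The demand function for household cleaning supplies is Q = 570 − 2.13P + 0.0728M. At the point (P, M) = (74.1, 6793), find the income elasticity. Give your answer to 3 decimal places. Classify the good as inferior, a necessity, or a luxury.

0.545 (necessity)

At P = 74.1, M = 6793: Q = 906.697.
Holding P constant, ∂Q/∂M = 0.0728.
η_M = (∂Q/∂M)·(M/Q) = 0.0728 × (6793/906.697) = 0.545.
Since 0 < η < 1, this is a necessity.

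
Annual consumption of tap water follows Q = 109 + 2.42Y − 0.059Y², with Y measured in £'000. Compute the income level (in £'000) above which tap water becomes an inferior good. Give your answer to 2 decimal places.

dQ/dY = 2.42 − 0.118Y.
The good is inferior where dQ/dY < 0. Setting dQ/dY = 0 gives Y = 2.42 / 0.118 = 20.51.

20.51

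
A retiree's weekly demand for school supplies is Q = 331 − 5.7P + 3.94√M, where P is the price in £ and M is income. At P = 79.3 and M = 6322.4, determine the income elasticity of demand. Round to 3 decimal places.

At P = 79.3, M = 6322.4: Q = 192.273.
Holding P constant, ∂Q/∂M = 3.94/(2√M) = 0.0247757.
η_M = (∂Q/∂M)·(M/Q) = 0.0247757 × (6322.4/192.273) = 0.815.

0.815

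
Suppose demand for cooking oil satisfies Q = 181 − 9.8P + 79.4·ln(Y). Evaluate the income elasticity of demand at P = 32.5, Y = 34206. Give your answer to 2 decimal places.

At P = 32.5, Y = 34206: Q = 691.448.
Holding P constant, ∂Q/∂Y = 79.4/Y = 0.00232123.
η_Y = (∂Q/∂Y)·(Y/Q) = 0.00232123 × (34206/691.448) = 0.11.

0.11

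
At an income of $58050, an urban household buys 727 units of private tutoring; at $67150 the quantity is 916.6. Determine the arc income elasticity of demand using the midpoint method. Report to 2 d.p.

1.59

ΔQ = 916.6 − 727 = 189.6; midpoint Q̄ = (727 + 916.6)/2 = 821.8.
ΔI = 67150 − 58050 = 9100; midpoint Ī = (58050 + 67150)/2 = 62600.
η = (ΔQ/Q̄) ÷ (ΔI/Ī) = (189.6/821.8) ÷ (9100/62600) = 1.59.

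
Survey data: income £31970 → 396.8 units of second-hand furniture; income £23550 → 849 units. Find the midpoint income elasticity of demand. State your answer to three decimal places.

-2.393

ΔQ = 849 − 396.8 = 452.2; midpoint Q̄ = (396.8 + 849)/2 = 622.9.
ΔI = 23550 − 31970 = -8420; midpoint Ī = (31970 + 23550)/2 = 27760.
η = (ΔQ/Q̄) ÷ (ΔI/Ī) = (452.2/622.9) ÷ (-8420/27760) = -2.393.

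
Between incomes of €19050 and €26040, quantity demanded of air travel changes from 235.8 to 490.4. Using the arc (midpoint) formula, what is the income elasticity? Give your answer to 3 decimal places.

2.262

ΔQ = 490.4 − 235.8 = 254.6; midpoint Q̄ = (235.8 + 490.4)/2 = 363.1.
ΔI = 26040 − 19050 = 6990; midpoint Ī = (19050 + 26040)/2 = 22545.
η = (ΔQ/Q̄) ÷ (ΔI/Ī) = (254.6/363.1) ÷ (6990/22545) = 2.262.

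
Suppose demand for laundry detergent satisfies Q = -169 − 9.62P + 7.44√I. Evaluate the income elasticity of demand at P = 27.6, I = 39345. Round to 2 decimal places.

At P = 27.6, I = 39345: Q = 1041.255.
Holding P constant, ∂Q/∂I = 7.44/(2√I) = 0.0187542.
η_I = (∂Q/∂I)·(I/Q) = 0.0187542 × (39345/1041.255) = 0.71.

0.71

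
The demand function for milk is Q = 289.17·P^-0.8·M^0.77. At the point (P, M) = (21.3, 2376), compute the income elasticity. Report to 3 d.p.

For a multiplicative demand Q = A·P^α·M^β, the income elasticity is β everywhere.
Here β = 0.77, so η = 0.770.

0.770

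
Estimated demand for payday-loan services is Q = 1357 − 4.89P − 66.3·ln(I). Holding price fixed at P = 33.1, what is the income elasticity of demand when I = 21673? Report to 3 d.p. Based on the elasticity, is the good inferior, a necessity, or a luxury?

At P = 33.1, I = 21673: Q = 533.214.
Holding P constant, ∂Q/∂I = -66.3/I = -0.00305911.
η_I = (∂Q/∂I)·(I/Q) = -0.00305911 × (21673/533.214) = -0.124.
Since η < 0, this is an inferior good.

-0.124 (inferior good)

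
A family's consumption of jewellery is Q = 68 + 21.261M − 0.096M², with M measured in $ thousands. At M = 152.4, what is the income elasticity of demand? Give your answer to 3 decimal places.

-1.130

At M = 152.4: Q = 1078.5034.
dQ/dM = 21.261 − 0.192M = -7.99980.
η = (dQ/dM)·(M/Q) = -7.99980 × (152.4/1078.5034) = -1.130.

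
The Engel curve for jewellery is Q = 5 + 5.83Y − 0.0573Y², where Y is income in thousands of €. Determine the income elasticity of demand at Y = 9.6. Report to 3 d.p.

At Y = 9.6: Q = 55.6872.
dQ/dY = 5.83 − 0.1146Y = 4.72984.
η = (dQ/dY)·(Y/Q) = 4.72984 × (9.6/55.6872) = 0.815.

0.815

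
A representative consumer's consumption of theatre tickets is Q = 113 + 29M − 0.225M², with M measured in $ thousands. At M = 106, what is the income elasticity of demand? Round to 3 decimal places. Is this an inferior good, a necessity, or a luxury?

At M = 106: Q = 658.9000.
dQ/dM = 29 − 0.45M = -18.70000.
η = (dQ/dM)·(M/Q) = -18.70000 × (106/658.9000) = -3.008.
η < 0 ⇒ inferior good.

-3.008 (inferior good)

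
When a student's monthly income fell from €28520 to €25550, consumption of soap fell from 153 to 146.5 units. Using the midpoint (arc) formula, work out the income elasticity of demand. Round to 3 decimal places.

ΔQ = 146.5 − 153 = -6.5; midpoint Q̄ = (153 + 146.5)/2 = 149.75.
ΔI = 25550 − 28520 = -2970; midpoint Ī = (28520 + 25550)/2 = 27035.
η = (ΔQ/Q̄) ÷ (ΔI/Ī) = (-6.5/149.75) ÷ (-2970/27035) = 0.395.

0.395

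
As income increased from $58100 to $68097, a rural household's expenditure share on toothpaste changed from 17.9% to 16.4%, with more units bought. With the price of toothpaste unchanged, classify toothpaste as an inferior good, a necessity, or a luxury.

necessity

Quantity rises but the budget share falls as income rises, so 0 < η < 1.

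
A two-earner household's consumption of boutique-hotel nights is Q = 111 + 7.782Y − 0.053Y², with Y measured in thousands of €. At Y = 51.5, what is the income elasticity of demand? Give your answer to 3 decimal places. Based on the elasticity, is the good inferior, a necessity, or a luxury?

At Y = 51.5: Q = 371.2038.
dQ/dY = 7.782 − 0.106Y = 2.32300.
η = (dQ/dY)·(Y/Q) = 2.32300 × (51.5/371.2038) = 0.322.
0 < η < 1 ⇒ necessity.

0.322 (necessity)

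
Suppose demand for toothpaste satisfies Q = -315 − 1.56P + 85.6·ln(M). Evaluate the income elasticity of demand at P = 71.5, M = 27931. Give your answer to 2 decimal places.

At P = 71.5, M = 27931: Q = 449.789.
Holding P constant, ∂Q/∂M = 85.6/M = 0.0030647.
η_M = (∂Q/∂M)·(M/Q) = 0.0030647 × (27931/449.789) = 0.19.

0.19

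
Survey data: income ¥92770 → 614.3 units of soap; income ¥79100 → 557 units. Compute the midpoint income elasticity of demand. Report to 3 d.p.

ΔQ = 557 − 614.3 = -57.3; midpoint Q̄ = (614.3 + 557)/2 = 585.65.
ΔI = 79100 − 92770 = -13670; midpoint Ī = (92770 + 79100)/2 = 85935.
η = (ΔQ/Q̄) ÷ (ΔI/Ī) = (-57.3/585.65) ÷ (-13670/85935) = 0.615.

0.615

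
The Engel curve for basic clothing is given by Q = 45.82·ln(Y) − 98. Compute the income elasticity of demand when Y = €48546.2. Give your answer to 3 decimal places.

0.116

At Y = 48546.2: Q = 396.410.
dQ/dY = 45.82/Y = 0.000943843 at this income.
η = (dQ/dY)·(Y/Q) = 0.000943843 × (48546.2/396.410) = 0.116.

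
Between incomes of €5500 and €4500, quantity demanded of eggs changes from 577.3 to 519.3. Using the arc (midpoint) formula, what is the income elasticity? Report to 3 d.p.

0.529

ΔQ = 519.3 − 577.3 = -58; midpoint Q̄ = (577.3 + 519.3)/2 = 548.3.
ΔI = 4500 − 5500 = -1000; midpoint Ī = (5500 + 4500)/2 = 5000.
η = (ΔQ/Q̄) ÷ (ΔI/Ī) = (-58/548.3) ÷ (-1000/5000) = 0.529.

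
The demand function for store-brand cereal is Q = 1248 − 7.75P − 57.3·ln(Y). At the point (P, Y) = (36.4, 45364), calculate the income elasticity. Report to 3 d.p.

-0.163

At P = 36.4, Y = 45364: Q = 351.502.
Holding P constant, ∂Q/∂Y = -57.3/Y = -0.00126312.
η_Y = (∂Q/∂Y)·(Y/Q) = -0.00126312 × (45364/351.502) = -0.163.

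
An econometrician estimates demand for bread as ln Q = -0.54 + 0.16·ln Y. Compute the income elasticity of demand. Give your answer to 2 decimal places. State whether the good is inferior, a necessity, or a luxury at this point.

In a log-linear demand, the coefficient on ln Y is the income elasticity.
So η = 0.16.
0 < η < 1 ⇒ necessity.

0.16 (necessity)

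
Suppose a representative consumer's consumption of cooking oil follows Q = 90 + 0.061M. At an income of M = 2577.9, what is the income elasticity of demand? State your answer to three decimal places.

0.636

At M = 2577.9: Q = 247.252.
dQ/dM = 0.061.
η = (dQ/dM)·(M/Q) = 0.061 × (2577.9/247.252) = 0.636.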